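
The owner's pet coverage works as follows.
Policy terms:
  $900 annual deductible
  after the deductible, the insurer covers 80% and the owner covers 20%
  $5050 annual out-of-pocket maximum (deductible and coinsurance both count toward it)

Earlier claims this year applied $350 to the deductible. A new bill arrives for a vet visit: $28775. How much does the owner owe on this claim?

$4700

Remaining deductible: $900 − $350 = $550.
The remaining $28225 (= $28775 − $550) moves to coinsurance.
Coinsurance: $28225 × 20% = $5645.
That puts the owner's cost at $550 + $5645 = $6195 before any cap.
Year-to-date out-of-pocket would reach $350 + $6195 = $6545, above the $5050 maximum, so the owner pays only $5050 − $350 = $4700.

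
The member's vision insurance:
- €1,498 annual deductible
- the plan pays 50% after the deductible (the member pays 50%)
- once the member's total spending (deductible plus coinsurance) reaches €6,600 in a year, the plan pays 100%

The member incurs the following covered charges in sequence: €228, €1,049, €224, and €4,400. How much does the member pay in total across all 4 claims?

Claim 1 — €228: entire amount goes to the deductible. Member pays €228; OOP now €228.
Claim 2 — €1,049: all of it applies to the deductible. Member owes €1,049 (running OOP €1,277).
Claim 3 — €224: €221 finishes the deductible; €3 goes to coinsurance; 50% of €3 = €1.50. Member pays €222.50; OOP now €1,499.50.
Claim 4 — €4,400: 50% coinsurance on €4,400 = €2,200. Member owes €2,200 (running OOP €3,699.50).
Summing the member's payments: €228 + €1,049 + €222.50 + €2,200 = €3,699.50.

€3,699.50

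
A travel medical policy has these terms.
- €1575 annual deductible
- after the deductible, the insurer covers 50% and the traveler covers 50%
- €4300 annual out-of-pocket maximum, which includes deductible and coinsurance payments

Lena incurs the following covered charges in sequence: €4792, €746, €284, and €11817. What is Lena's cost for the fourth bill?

Bill 1, €4792: €1575 finishes the deductible; €3217 goes to coinsurance; traveler's 50% is €1608.50. Cost to traveler: €3183.50. OOP to date €3183.50.
Bill 2, €746: 50% coinsurance on €746 = €373. Cost to traveler: €373. OOP to date €3556.50.
Bill 3, €284: 50% coinsurance on €284 = €142. Traveler owes €142 (running OOP €3698.50).
Bill 4, €11817: deductible met; 50% of €11817 = €5908.50. Adding that to €3698.50 gives €9607, past the €4300 cap; traveler pays only €4300 − €3698.50 = €601.50.

€601.50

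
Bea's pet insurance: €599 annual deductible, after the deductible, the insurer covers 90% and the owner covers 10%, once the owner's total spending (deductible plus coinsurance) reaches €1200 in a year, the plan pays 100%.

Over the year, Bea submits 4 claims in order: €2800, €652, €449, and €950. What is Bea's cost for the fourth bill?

€95

Claim 1 (€2800): €599 to deductible, leaving €2201; 10% of €2201 = €220.10. Owner owes €819.10 (running OOP €819.10).
Claim 2 (€652): 10% coinsurance on €652 = €65.20. Owner owes €65.20 (running OOP €884.30).
Claim 3 (€449): deductible met; 10% of €449 = €44.90. Owner pays €44.90; OOP now €929.20.
Claim 4 (€950): deductible already satisfied, so owner's share is 10% × €950 = €95. Owner pays €95; OOP now €1024.20.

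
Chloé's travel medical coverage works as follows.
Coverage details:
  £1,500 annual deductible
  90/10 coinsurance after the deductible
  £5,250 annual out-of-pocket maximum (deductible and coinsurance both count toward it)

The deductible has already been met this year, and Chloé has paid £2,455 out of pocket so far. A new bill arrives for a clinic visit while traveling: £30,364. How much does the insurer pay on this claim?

With the deductible met, the entire £30,364 is subject to coinsurance.
Coinsurance: £30,364 × 10% = £3,036.40.
That would bring total out-of-pocket to £5,491.40, past the £5,250 cap. The traveler is capped at £5,250 − £2,455 = £2,795 on this claim.
Insurer pays the balance: £30,364 − £2,795 = £27,569.

£27,569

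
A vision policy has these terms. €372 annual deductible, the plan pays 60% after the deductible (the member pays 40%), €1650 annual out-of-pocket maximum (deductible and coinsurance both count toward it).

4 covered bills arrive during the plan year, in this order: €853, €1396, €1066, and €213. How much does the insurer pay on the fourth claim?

€127.80

Claim 1 — €853: deductible takes €372, €481 remains; member's 40% is €192.40. Member owes €564.40 (running OOP €564.40). Insurer: €853 − €564.40 = €288.60.
Claim 2 — €1396: deductible already satisfied, so member's share is 40% × €1396 = €558.40. Member pays €558.40; OOP now €1122.80. Plan pays €1396 − €558.40 = €837.60.
Claim 3 — €1066: 40% coinsurance on €1066 = €426.40. Member pays €426.40; OOP now €1549.20. Plan pays €1066 − €426.40 = €639.60.
Claim 4 — €213: deductible met; 40% of €213 = €85.20. Member pays €85.20; OOP now €1634.40. Insurer: €213 − €85.20 = €127.80.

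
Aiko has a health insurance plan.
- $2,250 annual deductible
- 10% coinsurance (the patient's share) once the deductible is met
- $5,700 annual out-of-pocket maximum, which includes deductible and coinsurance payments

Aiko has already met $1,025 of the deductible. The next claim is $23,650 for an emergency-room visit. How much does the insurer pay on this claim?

$20,182.50

Remaining deductible: $2,250 − $1,025 = $1,225.
That leaves $23,650 − $1,225 = $22,425 for coinsurance.
Patient's 10% share of $22,425 is $2,242.50.
So the patient owes $1,225 + $2,242.50 = $3,467.50 before any cap.
Total out-of-pocket so far would be $1,025 + $3,467.50 = $4,492.50, below the $5,700 cap — no reduction.
Insurer pays the balance: $23,650 − $3,467.50 = $20,182.50.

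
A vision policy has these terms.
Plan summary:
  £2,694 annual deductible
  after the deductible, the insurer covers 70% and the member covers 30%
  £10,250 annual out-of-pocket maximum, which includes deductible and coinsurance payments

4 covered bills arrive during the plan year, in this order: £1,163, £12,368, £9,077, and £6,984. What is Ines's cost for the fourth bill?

#1 (£1,163): all of it applies to the deductible. Member pays £1,163; OOP now £1,163.
#2 (£12,368): £1,531 finishes the deductible; £10,837 goes to coinsurance; member's 30% is £3,251.10. Member pays £4,782.10; OOP now £5,945.10.
#3 (£9,077): 30% coinsurance on £9,077 = £2,723.10. Member pays £2,723.10; OOP now £8,668.20.
#4 (£6,984): deductible already satisfied, so member's share is 30% × £6,984 = £2,095.20. OOP would hit £10,763.40 > £10,250, so the cap limits the member to £10,250 − £8,668.20 = £1,581.80.

£1,581.80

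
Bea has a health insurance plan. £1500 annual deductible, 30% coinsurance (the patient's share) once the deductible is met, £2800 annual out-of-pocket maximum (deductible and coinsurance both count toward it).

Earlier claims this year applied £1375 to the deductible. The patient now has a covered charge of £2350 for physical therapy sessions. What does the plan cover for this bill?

Deductible still to meet: £1500 − £1375 = £125.
That leaves £2350 − £125 = £2225 for coinsurance.
Patient's 30% share of £2225 is £667.50.
That puts the patient's cost at £125 + £667.50 = £792.50 before any cap.
Year-to-date out-of-pocket becomes £1375 + £792.50 = £2167.50, still under the £2800 maximum, so no cap applies.
Insurer pays the balance: £2350 − £792.50 = £1557.50.

£1557.50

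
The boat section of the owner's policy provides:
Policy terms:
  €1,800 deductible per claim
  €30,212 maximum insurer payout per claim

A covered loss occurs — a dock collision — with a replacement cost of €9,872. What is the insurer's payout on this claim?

Less the €1,800 deductible: €9,872 − €1,800 = €8,072.
€8,072 is within the €30,212 limit, so the insurer pays €8,072.

€8,072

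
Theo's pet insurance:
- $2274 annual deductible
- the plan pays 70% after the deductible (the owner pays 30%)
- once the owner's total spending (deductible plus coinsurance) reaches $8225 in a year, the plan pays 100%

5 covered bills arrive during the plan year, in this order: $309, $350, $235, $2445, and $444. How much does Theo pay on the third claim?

#1 ($309): fully absorbed by the deductible. Owner pays $309; OOP now $309.
#2 ($350): entire amount goes to the deductible. Cost to owner: $350. OOP to date $659.
#3 ($235): entire amount goes to the deductible. Cost to owner: $235. OOP to date $894.

$235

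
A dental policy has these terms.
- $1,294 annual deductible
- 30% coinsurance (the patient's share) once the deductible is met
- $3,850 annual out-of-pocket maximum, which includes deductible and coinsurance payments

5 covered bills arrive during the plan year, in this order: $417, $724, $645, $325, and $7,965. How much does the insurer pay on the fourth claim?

$227.50

Claim 1 ($417): all of it applies to the deductible. Patient pays $417; OOP now $417. Plan pays $417 − $417 = $0.
Claim 2 ($724): fully absorbed by the deductible. Cost to patient: $724. OOP to date $1,141. Insurer: $724 − $724 = $0.
Claim 3 ($645): $153 finishes the deductible; $492 goes to coinsurance; patient's 30% is $147.60. Patient owes $300.60 (running OOP $1,441.60). Insurer: $645 − $300.60 = $344.40.
Claim 4 ($325): deductible met; 30% of $325 = $97.50. Patient owes $97.50 (running OOP $1,539.10). Plan pays $325 − $97.50 = $227.50.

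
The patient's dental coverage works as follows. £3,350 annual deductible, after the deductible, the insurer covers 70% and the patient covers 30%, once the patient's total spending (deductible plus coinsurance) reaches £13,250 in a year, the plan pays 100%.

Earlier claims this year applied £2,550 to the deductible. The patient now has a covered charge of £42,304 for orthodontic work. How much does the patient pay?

£10,700

Remaining deductible: £3,350 − £2,550 = £800.
The remaining £41,504 (= £42,304 − £800) moves to coinsurance.
Coinsurance: £41,504 × 30% = £12,451.20.
Patient responsibility before any cap: £800 + £12,451.20 = £13,251.20.
That would bring total out-of-pocket to £15,801.20, past the £13,250 cap. The patient is capped at £13,250 − £2,550 = £10,700 on this claim.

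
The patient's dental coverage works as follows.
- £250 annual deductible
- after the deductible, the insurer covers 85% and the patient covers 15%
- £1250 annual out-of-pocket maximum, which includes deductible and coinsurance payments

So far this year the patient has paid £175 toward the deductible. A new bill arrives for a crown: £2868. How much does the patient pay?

£493.95

£175 of the £250 deductible is already met, leaving £75.
The remaining £2793 (= £2868 − £75) moves to coinsurance.
15% of £2793 = £418.95 falls to the patient.
That puts the patient's cost at £75 + £418.95 = £493.95 before any cap.
Year-to-date out-of-pocket becomes £175 + £493.95 = £668.95, still under the £1250 maximum, so no cap applies.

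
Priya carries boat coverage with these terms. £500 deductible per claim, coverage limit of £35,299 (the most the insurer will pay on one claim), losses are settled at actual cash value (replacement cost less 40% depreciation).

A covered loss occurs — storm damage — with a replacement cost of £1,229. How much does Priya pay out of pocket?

At 40% depreciation, ACV = £1,229 − £491.60 = £737.40.
Less the £500 deductible: £737.40 − £500 = £237.40.
That's under the £35,299 cap, so the insurer reimburses the full £237.40.
Owner's share is the uncovered remainder: £1,229 − £237.40 = £991.60.

£991.60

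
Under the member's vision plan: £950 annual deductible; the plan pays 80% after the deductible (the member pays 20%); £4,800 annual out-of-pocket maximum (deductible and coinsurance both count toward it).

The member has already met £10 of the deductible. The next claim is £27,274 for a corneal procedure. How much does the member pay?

£4,790

£10 of the £950 deductible is already met, leaving £940.
After the £940 deductible portion, £27,274 − £940 = £26,334 is subject to coinsurance.
Coinsurance: £26,334 × 20% = £5,266.80.
That puts the member's cost at £940 + £5,266.80 = £6,206.80 before any cap.
Adding £6,206.80 to the £10 already spent would give £6,216.80, which exceeds the £4,800 cap; the member pays just £4,800 − £10 = £4,790.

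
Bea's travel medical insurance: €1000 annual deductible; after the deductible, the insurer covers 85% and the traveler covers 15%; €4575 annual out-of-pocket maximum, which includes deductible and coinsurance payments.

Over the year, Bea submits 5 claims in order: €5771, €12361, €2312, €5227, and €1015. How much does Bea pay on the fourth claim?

€658.40

Bill 1, €5771: deductible takes €1000, €4771 remains; 15% of €4771 = €715.65. Cost to traveler: €1715.65. OOP to date €1715.65.
Bill 2, €12361: deductible already satisfied, so traveler's share is 15% × €12361 = €1854.15. Cost to traveler: €1854.15. OOP to date €3569.80.
Bill 3, €2312: deductible met; 15% of €2312 = €346.80. Cost to traveler: €346.80. OOP to date €3916.60.
Bill 4, €5227: deductible already satisfied, so traveler's share is 15% × €5227 = €784.05. OOP would hit €4700.65 > €4575, so the cap limits the traveler to €4575 − €3916.60 = €658.40.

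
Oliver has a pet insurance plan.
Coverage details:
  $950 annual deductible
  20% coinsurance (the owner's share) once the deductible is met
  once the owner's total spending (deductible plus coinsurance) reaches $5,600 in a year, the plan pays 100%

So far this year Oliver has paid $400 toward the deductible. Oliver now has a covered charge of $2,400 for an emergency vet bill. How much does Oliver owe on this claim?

Remaining deductible: $950 − $400 = $550.
After the $550 deductible portion, $2,400 − $550 = $1,850 is subject to coinsurance.
Coinsurance: $1,850 × 20% = $370.
That puts the owner's cost at $550 + $370 = $920 before any cap.
Cumulative spending $400 + $920 = $1,320 stays under the $5,600 maximum.

$920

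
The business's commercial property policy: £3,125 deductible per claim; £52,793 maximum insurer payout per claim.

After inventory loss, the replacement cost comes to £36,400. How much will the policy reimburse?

£33,275

After the deductible, £36,400 − £3,125 = £33,275 remains.
That's under the £52,793 cap, so the insurer reimburses the full £33,275.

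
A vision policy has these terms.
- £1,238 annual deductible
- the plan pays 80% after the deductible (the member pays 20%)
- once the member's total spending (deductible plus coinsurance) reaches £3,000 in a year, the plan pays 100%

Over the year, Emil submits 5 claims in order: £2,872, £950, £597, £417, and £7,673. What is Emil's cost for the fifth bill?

#1 (£2,872): £1,238 to deductible, leaving £1,634; coinsurance £1,634 × 20% = £326.80. Member pays £1,564.80; OOP now £1,564.80.
#2 (£950): 20% coinsurance on £950 = £190. Member owes £190 (running OOP £1,754.80).
#3 (£597): deductible already satisfied, so member's share is 20% × £597 = £119.40. Member pays £119.40; OOP now £1,874.20.
#4 (£417): 20% coinsurance on £417 = £83.40. Cost to member: £83.40. OOP to date £1,957.60.
#5 (£7,673): deductible met; 20% of £7,673 = £1,534.60. OOP would hit £3,492.20 > £3,000, so the cap limits the member to £3,000 − £1,957.60 = £1,042.40.

£1,042.40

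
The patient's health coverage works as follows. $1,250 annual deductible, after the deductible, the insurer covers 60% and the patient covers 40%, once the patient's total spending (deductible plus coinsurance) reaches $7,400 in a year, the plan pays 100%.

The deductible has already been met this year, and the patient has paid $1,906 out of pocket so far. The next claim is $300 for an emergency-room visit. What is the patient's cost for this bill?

$120

The deductible is already satisfied, so the full bill goes to coinsurance.
Patient's 40% share of $300 is $120.
Year-to-date out-of-pocket becomes $1,906 + $120 = $2,026, still under the $7,400 maximum, so no cap applies.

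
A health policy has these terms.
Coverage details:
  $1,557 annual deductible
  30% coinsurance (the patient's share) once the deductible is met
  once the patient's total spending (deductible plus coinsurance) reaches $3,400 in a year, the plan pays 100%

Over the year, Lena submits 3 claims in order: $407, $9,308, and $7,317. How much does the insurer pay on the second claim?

$6,315

Claim 1 ($407): entire amount goes to the deductible. Patient owes $407 (running OOP $407). Insurer: $407 − $407 = $0.
Claim 2 ($9,308): $1,150 to deductible, leaving $8,158; coinsurance $8,158 × 30% = $2,447.40. Together that's $1,150 + $2,447.40 = $3,597.40. Adding that to $407 gives $4,004.40, past the $3,400 cap; patient pays only $3,400 − $407 = $2,993. Plan pays $9,308 − $2,993 = $6,315.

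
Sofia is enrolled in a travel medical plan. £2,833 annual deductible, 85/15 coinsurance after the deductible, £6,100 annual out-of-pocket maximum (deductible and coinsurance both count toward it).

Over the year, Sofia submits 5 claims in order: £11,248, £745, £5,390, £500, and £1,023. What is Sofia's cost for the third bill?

£808.50

Bill 1, £11,248: £2,833 to deductible, leaving £8,415; coinsurance £8,415 × 15% = £1,262.25. Cost to traveler: £4,095.25. OOP to date £4,095.25.
Bill 2, £745: 15% coinsurance on £745 = £111.75. Traveler owes £111.75 (running OOP £4,207).
Bill 3, £5,390: deductible already satisfied, so traveler's share is 15% × £5,390 = £808.50. Traveler owes £808.50 (running OOP £5,015.50).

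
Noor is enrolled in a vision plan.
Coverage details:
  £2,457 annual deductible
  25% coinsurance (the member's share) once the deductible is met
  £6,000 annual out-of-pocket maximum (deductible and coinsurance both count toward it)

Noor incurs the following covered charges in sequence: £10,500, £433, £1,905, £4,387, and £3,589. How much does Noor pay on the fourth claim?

Claim 1 — £10,500: £2,457 to deductible, leaving £8,043; member's 25% is £2,010.75. Member pays £4,467.75; OOP now £4,467.75.
Claim 2 — £433: deductible met; 25% of £433 = £108.25. Member pays £108.25; OOP now £4,576.
Claim 3 — £1,905: 25% coinsurance on £1,905 = £476.25. Member pays £476.25; OOP now £5,052.25.
Claim 4 — £4,387: deductible met; 25% of £4,387 = £1,096.75. Adding that to £5,052.25 gives £6,149, past the £6,000 cap; member pays only £6,000 − £5,052.25 = £947.75.

£947.75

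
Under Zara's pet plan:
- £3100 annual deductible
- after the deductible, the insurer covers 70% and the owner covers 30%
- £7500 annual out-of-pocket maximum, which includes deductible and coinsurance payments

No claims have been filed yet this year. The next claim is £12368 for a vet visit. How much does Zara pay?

Nothing has been paid toward the £3100 deductible, so the first £3100 of this charge is applied there.
The remaining £9268 (= £12368 − £3100) moves to coinsurance.
Owner's 30% share of £9268 is £2780.40.
Owner responsibility before any cap: £3100 + £2780.40 = £5880.40.
Cumulative spending £0 + £5880.40 = £5880.40 stays under the £7500 maximum.

£5880.40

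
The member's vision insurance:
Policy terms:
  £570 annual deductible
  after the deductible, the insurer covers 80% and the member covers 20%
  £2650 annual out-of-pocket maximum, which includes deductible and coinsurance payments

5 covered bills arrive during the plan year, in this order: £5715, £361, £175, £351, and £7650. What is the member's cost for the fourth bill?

Bill 1, £5715: deductible takes £570, £5145 remains; 20% of £5145 = £1029. Member owes £1599 (running OOP £1599).
Bill 2, £361: 20% coinsurance on £361 = £72.20. Member pays £72.20; OOP now £1671.20.
Bill 3, £175: 20% coinsurance on £175 = £35. Member pays £35; OOP now £1706.20.
Bill 4, £351: 20% coinsurance on £351 = £70.20. Cost to member: £70.20. OOP to date £1776.40.

£70.20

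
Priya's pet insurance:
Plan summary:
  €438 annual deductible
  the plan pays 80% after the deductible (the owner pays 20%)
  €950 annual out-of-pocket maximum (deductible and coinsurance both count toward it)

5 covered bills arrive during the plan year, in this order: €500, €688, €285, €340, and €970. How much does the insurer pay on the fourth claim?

Claim 1 — €500: €438 finishes the deductible; €62 goes to coinsurance; 20% of €62 = €12.40. Owner pays €450.40; OOP now €450.40. Plan pays €500 − €450.40 = €49.60.
Claim 2 — €688: deductible met; 20% of €688 = €137.60. Owner owes €137.60 (running OOP €588). Plan pays €688 − €137.60 = €550.40.
Claim 3 — €285: deductible met; 20% of €285 = €57. Cost to owner: €57. OOP to date €645. Insurer: €285 − €57 = €228.
Claim 4 — €340: deductible met; 20% of €340 = €68. Owner pays €68; OOP now €713. Plan pays €340 − €68 = €272.

€272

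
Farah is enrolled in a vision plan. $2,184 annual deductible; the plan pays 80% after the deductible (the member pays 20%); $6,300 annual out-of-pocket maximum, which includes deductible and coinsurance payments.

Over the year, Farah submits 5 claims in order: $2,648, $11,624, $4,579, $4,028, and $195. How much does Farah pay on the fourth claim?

$782.60

Bill 1, $2,648: deductible takes $2,184, $464 remains; member's 20% is $92.80. Member pays $2,276.80; OOP now $2,276.80.
Bill 2, $11,624: 20% coinsurance on $11,624 = $2,324.80. Member pays $2,324.80; OOP now $4,601.60.
Bill 3, $4,579: deductible already satisfied, so member's share is 20% × $4,579 = $915.80. Member owes $915.80 (running OOP $5,517.40).
Bill 4, $4,028: deductible already satisfied, so member's share is 20% × $4,028 = $805.60. Adding that to $5,517.40 gives $6,323, past the $6,300 cap; member pays only $6,300 − $5,517.40 = $782.60.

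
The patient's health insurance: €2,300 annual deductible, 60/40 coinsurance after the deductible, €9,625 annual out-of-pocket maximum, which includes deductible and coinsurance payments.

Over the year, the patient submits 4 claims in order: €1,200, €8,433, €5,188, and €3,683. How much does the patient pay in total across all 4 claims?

€8,781.60

Claim 1 — €1,200: all of it applies to the deductible. Cost to patient: €1,200. OOP to date €1,200.
Claim 2 — €8,433: €1,100 finishes the deductible; €7,333 goes to coinsurance; coinsurance €7,333 × 40% = €2,933.20. Cost to patient: €4,033.20. OOP to date €5,233.20.
Claim 3 — €5,188: deductible met; 40% of €5,188 = €2,075.20. Patient pays €2,075.20; OOP now €7,308.40.
Claim 4 — €3,683: deductible met; 40% of €3,683 = €1,473.20. Patient owes €1,473.20 (running OOP €8,781.60).
Total paid by the patient: €1,200 + €4,033.20 + €2,075.20 + €1,473.20 = €8,781.60.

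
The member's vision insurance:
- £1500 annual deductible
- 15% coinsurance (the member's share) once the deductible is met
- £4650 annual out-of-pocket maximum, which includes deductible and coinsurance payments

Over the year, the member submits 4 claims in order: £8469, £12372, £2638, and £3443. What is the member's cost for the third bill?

£248.85

#1 (£8469): £1500 finishes the deductible; £6969 goes to coinsurance; 15% of £6969 = £1045.35. Member owes £2545.35 (running OOP £2545.35).
#2 (£12372): deductible already satisfied, so member's share is 15% × £12372 = £1855.80. Cost to member: £1855.80. OOP to date £4401.15.
#3 (£2638): deductible met; 15% of £2638 = £395.70. OOP would hit £4796.85 > £4650, so the cap limits the member to £4650 − £4401.15 = £248.85.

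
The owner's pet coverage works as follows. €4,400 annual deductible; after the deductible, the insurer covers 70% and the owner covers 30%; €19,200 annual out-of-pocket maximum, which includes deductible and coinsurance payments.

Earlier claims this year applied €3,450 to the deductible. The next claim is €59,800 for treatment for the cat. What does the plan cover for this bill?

€44,050

Deductible still to meet: €4,400 − €3,450 = €950.
That leaves €59,800 − €950 = €58,850 for coinsurance.
Owner's 30% share of €58,850 is €17,655.
That puts the owner's cost at €950 + €17,655 = €18,605 before any cap.
Adding €18,605 to the €3,450 already spent would give €22,055, which exceeds the €19,200 cap; the owner pays just €19,200 − €3,450 = €15,750.
Insurer pays the balance: €59,800 − €15,750 = €44,050.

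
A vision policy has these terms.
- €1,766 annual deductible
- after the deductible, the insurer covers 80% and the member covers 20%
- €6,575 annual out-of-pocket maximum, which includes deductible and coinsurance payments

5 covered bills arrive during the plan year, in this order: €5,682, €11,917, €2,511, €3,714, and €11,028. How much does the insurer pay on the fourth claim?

€2,971.20

Bill 1, €5,682: €1,766 to deductible, leaving €3,916; 20% of €3,916 = €783.20. Member pays €2,549.20; OOP now €2,549.20. Plan pays €5,682 − €2,549.20 = €3,132.80.
Bill 2, €11,917: 20% coinsurance on €11,917 = €2,383.40. Member pays €2,383.40; OOP now €4,932.60. Plan pays €11,917 − €2,383.40 = €9,533.60.
Bill 3, €2,511: deductible already satisfied, so member's share is 20% × €2,511 = €502.20. Member owes €502.20 (running OOP €5,434.80). Insurer: €2,511 − €502.20 = €2,008.80.
Bill 4, €3,714: deductible already satisfied, so member's share is 20% × €3,714 = €742.80. Cost to member: €742.80. OOP to date €6,177.60. Insurer: €3,714 − €742.80 = €2,971.20.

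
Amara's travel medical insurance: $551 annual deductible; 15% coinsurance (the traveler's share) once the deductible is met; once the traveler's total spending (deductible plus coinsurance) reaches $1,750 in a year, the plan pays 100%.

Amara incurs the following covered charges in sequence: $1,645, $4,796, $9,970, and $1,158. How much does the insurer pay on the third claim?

$9,654.50

Bill 1, $1,645: deductible takes $551, $1,094 remains; coinsurance $1,094 × 15% = $164.10. Traveler pays $715.10; OOP now $715.10. Plan pays $1,645 − $715.10 = $929.90.
Bill 2, $4,796: deductible already satisfied, so traveler's share is 15% × $4,796 = $719.40. Cost to traveler: $719.40. OOP to date $1,434.50. Insurer: $4,796 − $719.40 = $4,076.60.
Bill 3, $9,970: deductible met; 15% of $9,970 = $1,495.50. Adding that to $1,434.50 gives $2,930, past the $1,750 cap; traveler pays only $1,750 − $1,434.50 = $315.50. Plan pays $9,970 − $315.50 = $9,654.50.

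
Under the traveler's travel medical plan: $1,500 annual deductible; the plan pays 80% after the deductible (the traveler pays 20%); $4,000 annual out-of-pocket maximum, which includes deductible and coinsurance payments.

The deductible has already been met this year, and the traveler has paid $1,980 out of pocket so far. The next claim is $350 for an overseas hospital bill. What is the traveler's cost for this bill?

With the deductible met, the entire $350 is subject to coinsurance.
Traveler's 20% share of $350 is $70.
Year-to-date out-of-pocket becomes $1,980 + $70 = $2,050, still under the $4,000 maximum, so no cap applies.

$70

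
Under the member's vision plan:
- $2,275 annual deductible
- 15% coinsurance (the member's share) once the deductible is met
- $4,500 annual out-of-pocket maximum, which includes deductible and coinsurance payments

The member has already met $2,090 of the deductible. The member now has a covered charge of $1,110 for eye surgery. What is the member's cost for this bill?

$323.75

Remaining deductible: $2,275 − $2,090 = $185.
After the $185 deductible portion, $1,110 − $185 = $925 is subject to coinsurance.
15% of $925 = $138.75 falls to the member.
That puts the member's cost at $185 + $138.75 = $323.75 before any cap.
Total out-of-pocket so far would be $2,090 + $323.75 = $2,413.75, below the $4,500 cap — no reduction.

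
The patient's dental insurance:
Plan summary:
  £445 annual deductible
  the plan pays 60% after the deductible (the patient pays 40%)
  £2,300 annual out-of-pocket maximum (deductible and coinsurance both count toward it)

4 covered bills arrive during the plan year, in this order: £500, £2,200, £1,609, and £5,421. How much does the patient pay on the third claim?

Claim 1 (£500): £445 finishes the deductible; £55 goes to coinsurance; coinsurance £55 × 40% = £22. Cost to patient: £467. OOP to date £467.
Claim 2 (£2,200): 40% coinsurance on £2,200 = £880. Cost to patient: £880. OOP to date £1,347.
Claim 3 (£1,609): deductible already satisfied, so patient's share is 40% × £1,609 = £643.60. Cost to patient: £643.60. OOP to date £1,990.60.

£643.60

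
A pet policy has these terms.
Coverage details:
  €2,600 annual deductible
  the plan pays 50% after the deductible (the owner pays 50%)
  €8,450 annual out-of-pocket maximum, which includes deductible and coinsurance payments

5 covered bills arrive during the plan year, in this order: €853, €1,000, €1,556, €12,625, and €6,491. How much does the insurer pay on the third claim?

€404.50

Claim 1 (€853): fully absorbed by the deductible. Owner owes €853 (running OOP €853). Insurer: €853 − €853 = €0.
Claim 2 (€1,000): entire amount goes to the deductible. Owner pays €1,000; OOP now €1,853. Plan pays €1,000 − €1,000 = €0.
Claim 3 (€1,556): deductible takes €747, €809 remains; coinsurance €809 × 50% = €404.50. Owner pays €1,151.50; OOP now €3,004.50. Insurer: €1,556 − €1,151.50 = €404.50.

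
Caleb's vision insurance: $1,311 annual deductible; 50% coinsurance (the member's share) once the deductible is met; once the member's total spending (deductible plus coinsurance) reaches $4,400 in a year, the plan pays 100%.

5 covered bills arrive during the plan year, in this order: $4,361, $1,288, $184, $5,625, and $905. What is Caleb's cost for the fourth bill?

$828

#1 ($4,361): $1,311 finishes the deductible; $3,050 goes to coinsurance; member's 50% is $1,525. Cost to member: $2,836. OOP to date $2,836.
#2 ($1,288): 50% coinsurance on $1,288 = $644. Cost to member: $644. OOP to date $3,480.
#3 ($184): deductible already satisfied, so member's share is 50% × $184 = $92. Member owes $92 (running OOP $3,572).
#4 ($5,625): deductible already satisfied, so member's share is 50% × $5,625 = $2,812.50. OOP would hit $6,384.50 > $4,400, so the cap limits the member to $4,400 − $3,572 = $828.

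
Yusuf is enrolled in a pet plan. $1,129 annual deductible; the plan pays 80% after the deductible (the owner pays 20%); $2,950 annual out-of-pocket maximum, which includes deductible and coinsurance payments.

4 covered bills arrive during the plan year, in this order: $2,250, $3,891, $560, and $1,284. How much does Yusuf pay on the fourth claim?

#1 ($2,250): deductible takes $1,129, $1,121 remains; owner's 20% is $224.20. Cost to owner: $1,353.20. OOP to date $1,353.20.
#2 ($3,891): deductible already satisfied, so owner's share is 20% × $3,891 = $778.20. Owner owes $778.20 (running OOP $2,131.40).
#3 ($560): deductible already satisfied, so owner's share is 20% × $560 = $112. Owner pays $112; OOP now $2,243.40.
#4 ($1,284): deductible met; 20% of $1,284 = $256.80. Cost to owner: $256.80. OOP to date $2,500.20.

$256.80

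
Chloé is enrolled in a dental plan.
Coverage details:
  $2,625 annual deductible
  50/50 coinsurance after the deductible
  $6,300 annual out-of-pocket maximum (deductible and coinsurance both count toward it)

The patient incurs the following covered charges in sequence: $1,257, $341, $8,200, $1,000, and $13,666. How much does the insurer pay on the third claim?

Claim 1 — $1,257: fully absorbed by the deductible. Patient owes $1,257 (running OOP $1,257). Plan pays $1,257 − $1,257 = $0.
Claim 2 — $341: entire amount goes to the deductible. Patient pays $341; OOP now $1,598. Plan pays $341 − $341 = $0.
Claim 3 — $8,200: deductible takes $1,027, $7,173 remains; coinsurance $7,173 × 50% = $3,586.50. Patient owes $4,613.50 (running OOP $6,211.50). Plan pays $8,200 − $4,613.50 = $3,586.50.

$3,586.50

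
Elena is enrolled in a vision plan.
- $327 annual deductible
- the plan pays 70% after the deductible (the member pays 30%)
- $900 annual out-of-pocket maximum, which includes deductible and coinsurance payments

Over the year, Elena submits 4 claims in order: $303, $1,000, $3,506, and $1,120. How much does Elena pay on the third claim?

$280.20

#1 ($303): entire amount goes to the deductible. Member owes $303 (running OOP $303).
#2 ($1,000): $24 to deductible, leaving $976; 30% of $976 = $292.80. Member pays $316.80; OOP now $619.80.
#3 ($3,506): deductible already satisfied, so member's share is 30% × $3,506 = $1,051.80. OOP would hit $1,671.60 > $900, so the cap limits the member to $900 − $619.80 = $280.20.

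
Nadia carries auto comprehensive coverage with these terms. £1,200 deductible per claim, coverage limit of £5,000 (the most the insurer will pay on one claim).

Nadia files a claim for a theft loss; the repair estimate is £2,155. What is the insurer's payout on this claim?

Less the £1,200 deductible: £2,155 − £1,200 = £955.
£955 is within the £5,000 limit, so the insurer pays £955.

£955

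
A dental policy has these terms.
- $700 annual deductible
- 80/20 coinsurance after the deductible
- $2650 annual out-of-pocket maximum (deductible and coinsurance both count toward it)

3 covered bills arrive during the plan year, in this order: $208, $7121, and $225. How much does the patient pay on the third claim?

$45

#1 ($208): all of it applies to the deductible. Cost to patient: $208. OOP to date $208.
#2 ($7121): deductible takes $492, $6629 remains; coinsurance $6629 × 20% = $1325.80. Patient owes $1817.80 (running OOP $2025.80).
#3 ($225): deductible met; 20% of $225 = $45. Patient pays $45; OOP now $2070.80.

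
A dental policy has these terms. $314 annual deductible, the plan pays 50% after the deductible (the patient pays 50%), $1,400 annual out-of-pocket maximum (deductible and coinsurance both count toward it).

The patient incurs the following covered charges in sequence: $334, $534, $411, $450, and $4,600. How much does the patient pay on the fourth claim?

$225

Bill 1, $334: deductible takes $314, $20 remains; coinsurance $20 × 50% = $10. Patient owes $324 (running OOP $324).
Bill 2, $534: deductible already satisfied, so patient's share is 50% × $534 = $267. Patient pays $267; OOP now $591.
Bill 3, $411: deductible met; 50% of $411 = $205.50. Cost to patient: $205.50. OOP to date $796.50.
Bill 4, $450: deductible met; 50% of $450 = $225. Patient pays $225; OOP now $1,021.50.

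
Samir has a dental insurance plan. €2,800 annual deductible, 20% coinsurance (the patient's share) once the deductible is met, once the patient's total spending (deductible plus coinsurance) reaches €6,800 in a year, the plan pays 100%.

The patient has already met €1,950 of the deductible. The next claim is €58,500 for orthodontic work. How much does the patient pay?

€1,950 of the €2,800 deductible is already met, leaving €850.
That leaves €58,500 − €850 = €57,650 for coinsurance.
Patient's 20% share of €57,650 is €11,530.
Patient responsibility before any cap: €850 + €11,530 = €12,380.
That would bring total out-of-pocket to €14,330, past the €6,800 cap. The patient is capped at €6,800 − €1,950 = €4,850 on this claim.

€4,850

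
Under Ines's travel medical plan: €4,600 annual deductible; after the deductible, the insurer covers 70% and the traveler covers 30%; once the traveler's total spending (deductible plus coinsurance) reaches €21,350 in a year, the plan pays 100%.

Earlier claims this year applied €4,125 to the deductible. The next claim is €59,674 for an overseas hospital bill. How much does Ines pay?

€4,125 of the €4,600 deductible is already met, leaving €475.
The remaining €59,199 (= €59,674 − €475) moves to coinsurance.
Coinsurance: €59,199 × 30% = €17,759.70.
That puts the traveler's cost at €475 + €17,759.70 = €18,234.70 before any cap.
Adding €18,234.70 to the €4,125 already spent would give €22,359.70, which exceeds the €21,350 cap; the traveler pays just €21,350 − €4,125 = €17,225.

€17,225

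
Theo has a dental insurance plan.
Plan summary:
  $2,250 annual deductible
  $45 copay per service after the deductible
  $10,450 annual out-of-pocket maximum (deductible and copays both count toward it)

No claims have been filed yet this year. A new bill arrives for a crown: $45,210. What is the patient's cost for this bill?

$2,295

Deductible not yet touched, so the first $2,250 of the bill goes to the deductible.
After the $2,250 deductible portion, $45,210 − $2,250 = $42,960 is subject to the copay.
Copay on this service: $45.
Patient responsibility before any cap: $2,250 + $45 = $2,295.
Total out-of-pocket so far would be $0 + $2,295 = $2,295, below the $10,450 cap — no reduction.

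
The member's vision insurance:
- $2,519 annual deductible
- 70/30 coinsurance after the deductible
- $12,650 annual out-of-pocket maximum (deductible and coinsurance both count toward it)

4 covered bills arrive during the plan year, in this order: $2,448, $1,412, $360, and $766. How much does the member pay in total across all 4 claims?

#1 ($2,448): all of it applies to the deductible. Member pays $2,448; OOP now $2,448.
#2 ($1,412): $71 to deductible, leaving $1,341; coinsurance $1,341 × 30% = $402.30. Member owes $473.30 (running OOP $2,921.30).
#3 ($360): deductible met; 30% of $360 = $108. Cost to member: $108. OOP to date $3,029.30.
#4 ($766): deductible met; 30% of $766 = $229.80. Cost to member: $229.80. OOP to date $3,259.10.
Total paid by the member: $2,448 + $473.30 + $108 + $229.80 = $3,259.10.

$3,259.10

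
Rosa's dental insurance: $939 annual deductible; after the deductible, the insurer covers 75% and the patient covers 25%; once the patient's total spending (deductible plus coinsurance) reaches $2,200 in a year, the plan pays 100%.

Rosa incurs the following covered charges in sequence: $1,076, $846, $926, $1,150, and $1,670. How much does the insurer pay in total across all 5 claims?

$3,546.75

Claim 1 ($1,076): deductible takes $939, $137 remains; coinsurance $137 × 25% = $34.25. Patient owes $973.25 (running OOP $973.25). Insurer: $1,076 − $973.25 = $102.75.
Claim 2 ($846): deductible already satisfied, so patient's share is 25% × $846 = $211.50. Patient owes $211.50 (running OOP $1,184.75). Insurer: $846 − $211.50 = $634.50.
Claim 3 ($926): deductible met; 25% of $926 = $231.50. Patient pays $231.50; OOP now $1,416.25. Plan pays $926 − $231.50 = $694.50.
Claim 4 ($1,150): deductible already satisfied, so patient's share is 25% × $1,150 = $287.50. Patient pays $287.50; OOP now $1,703.75. Plan pays $1,150 − $287.50 = $862.50.
Claim 5 ($1,670): 25% coinsurance on $1,670 = $417.50. Patient owes $417.50 (running OOP $2,121.25). Plan pays $1,670 − $417.50 = $1,252.50.
Insurer total: $102.75 + $634.50 + $694.50 + $862.50 + $1,252.50 = $3,546.75.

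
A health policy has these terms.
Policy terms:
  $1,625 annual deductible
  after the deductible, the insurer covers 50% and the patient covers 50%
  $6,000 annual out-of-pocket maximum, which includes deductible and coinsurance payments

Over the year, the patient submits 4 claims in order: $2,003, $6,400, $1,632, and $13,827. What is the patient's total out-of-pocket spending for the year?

$6,000

Bill 1, $2,003: deductible takes $1,625, $378 remains; 50% of $378 = $189. Patient owes $1,814 (running OOP $1,814).
Bill 2, $6,400: 50% coinsurance on $6,400 = $3,200. Patient pays $3,200; OOP now $5,014.
Bill 3, $1,632: deductible already satisfied, so patient's share is 50% × $1,632 = $816. Patient pays $816; OOP now $5,830.
Bill 4, $13,827: deductible met; 50% of $13,827 = $6,913.50. Adding that to $5,830 gives $12,743.50, past the $6,000 cap; patient pays only $6,000 − $5,830 = $170.
Summing the patient's payments: $1,814 + $3,200 + $816 + $170 = $6,000.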